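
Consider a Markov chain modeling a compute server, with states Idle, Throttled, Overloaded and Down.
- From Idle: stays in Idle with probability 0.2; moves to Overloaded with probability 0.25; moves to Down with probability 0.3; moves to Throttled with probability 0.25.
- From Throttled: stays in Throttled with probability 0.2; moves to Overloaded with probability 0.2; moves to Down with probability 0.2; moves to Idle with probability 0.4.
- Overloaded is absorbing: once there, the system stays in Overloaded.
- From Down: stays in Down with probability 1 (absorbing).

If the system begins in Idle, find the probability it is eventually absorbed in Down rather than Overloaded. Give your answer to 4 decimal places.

Let h(s) be the probability of absorption at Down starting from transient state s. Then h(Down) = 1 and h(Overloaded) = 0. By first-step analysis:
h(Idle) = 0.2·h(Idle) + 0.25·h(Throttled) + 0.25·0 + 0.3·1
h(Throttled) = 0.4·h(Idle) + 0.2·h(Throttled) + 0.2·0 + 0.2·1
Solving: h(Idle) = 0.5370, h(Throttled) = 0.5185.
Starting from Idle, the probability is 0.5370.

0.5370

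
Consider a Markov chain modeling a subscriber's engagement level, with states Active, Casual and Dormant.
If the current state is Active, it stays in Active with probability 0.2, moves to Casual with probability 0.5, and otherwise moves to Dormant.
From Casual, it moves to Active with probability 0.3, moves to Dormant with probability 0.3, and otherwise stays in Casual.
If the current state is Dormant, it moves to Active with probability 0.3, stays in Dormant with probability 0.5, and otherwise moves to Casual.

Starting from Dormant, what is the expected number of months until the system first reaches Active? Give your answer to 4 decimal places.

Let t(s) be the expected number of months to first reach Active from state s, with t(Active) = 0. Conditioning on the first month:
t(Casual) = 1 + 0.4·t(Casual) + 0.3·t(Dormant)
t(Dormant) = 1 + 0.2·t(Casual) + 0.5·t(Dormant)
Solving: t(Casual) = 3.3333, t(Dormant) = 3.3333.
Expected months from Dormant to Active: 3.3333.

3.3333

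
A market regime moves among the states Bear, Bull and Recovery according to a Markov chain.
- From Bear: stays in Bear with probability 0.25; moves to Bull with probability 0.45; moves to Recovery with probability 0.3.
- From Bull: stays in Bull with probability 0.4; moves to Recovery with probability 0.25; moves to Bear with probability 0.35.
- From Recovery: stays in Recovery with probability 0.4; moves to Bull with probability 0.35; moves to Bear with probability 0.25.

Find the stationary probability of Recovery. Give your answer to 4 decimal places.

Let the stationary distribution be π with π = πP and π_1 + π_2 + π_3 = 1.
π_1 = 0.25·π_1 + 0.35·π_2 + 0.25·π_3
π_2 = 0.45·π_1 + 0.4·π_2 + 0.35·π_3
Solving with the normalization constraint gives π = (0.2899, 0.3989, 0.3112).
So the stationary probability of Recovery is 0.3112.

0.3112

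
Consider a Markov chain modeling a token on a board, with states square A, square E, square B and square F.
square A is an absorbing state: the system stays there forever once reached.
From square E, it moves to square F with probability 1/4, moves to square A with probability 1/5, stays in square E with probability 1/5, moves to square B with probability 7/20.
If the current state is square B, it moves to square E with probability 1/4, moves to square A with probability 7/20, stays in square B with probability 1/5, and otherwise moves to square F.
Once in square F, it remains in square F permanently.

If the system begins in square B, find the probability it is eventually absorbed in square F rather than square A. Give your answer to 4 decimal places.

Let h(s) be the probability of absorption at square F starting from transient state s. Then h(square F) = 1 and h(square A) = 0. By first-step analysis:
h(square E) = 0.2·0 + 0.2·h(square E) + 0.35·h(square B) + 0.25·1
h(square B) = 0.35·0 + 0.25·h(square E) + 0.2·h(square B) + 0.2·1
Solving: h(square E) = 0.4887, h(square B) = 0.4027.
Starting from square B, the probability is 0.4027.

0.4027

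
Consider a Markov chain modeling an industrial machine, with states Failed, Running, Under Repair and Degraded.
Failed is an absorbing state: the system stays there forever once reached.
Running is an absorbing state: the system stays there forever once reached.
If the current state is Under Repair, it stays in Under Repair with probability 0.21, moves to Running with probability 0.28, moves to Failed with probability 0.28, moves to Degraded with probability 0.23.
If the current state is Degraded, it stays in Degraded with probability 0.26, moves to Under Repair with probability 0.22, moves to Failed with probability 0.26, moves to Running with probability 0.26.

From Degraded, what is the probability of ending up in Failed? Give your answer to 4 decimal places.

0.5000

Let h(s) be the probability of absorption at Failed starting from transient state s. Then h(Failed) = 1 and h(Running) = 0. By first-step analysis:
h(Under Repair) = 0.28·1 + 0.28·0 + 0.21·h(Under Repair) + 0.23·h(Degraded)
h(Degraded) = 0.26·1 + 0.26·0 + 0.22·h(Under Repair) + 0.26·h(Degraded)
Solving: h(Under Repair) = 0.5000, h(Degraded) = 0.5000.
Starting from Degraded, the probability is 0.5000.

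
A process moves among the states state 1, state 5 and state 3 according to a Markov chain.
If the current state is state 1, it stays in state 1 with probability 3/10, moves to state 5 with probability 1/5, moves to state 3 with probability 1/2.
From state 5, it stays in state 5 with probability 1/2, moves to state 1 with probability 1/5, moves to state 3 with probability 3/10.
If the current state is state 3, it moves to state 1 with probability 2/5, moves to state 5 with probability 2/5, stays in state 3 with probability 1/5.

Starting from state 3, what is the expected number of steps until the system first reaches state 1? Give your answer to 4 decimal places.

3.2143

Let t(s) be the expected number of steps to first reach state 1 from state s, with t(state 1) = 0. Conditioning on the first step:
t(state 5) = 1 + 0.5·t(state 5) + 0.3·t(state 3)
t(state 3) = 1 + 0.4·t(state 5) + 0.2·t(state 3)
Solving: t(state 5) = 3.9286, t(state 3) = 3.2143.
Expected steps from state 3 to state 1: 3.2143.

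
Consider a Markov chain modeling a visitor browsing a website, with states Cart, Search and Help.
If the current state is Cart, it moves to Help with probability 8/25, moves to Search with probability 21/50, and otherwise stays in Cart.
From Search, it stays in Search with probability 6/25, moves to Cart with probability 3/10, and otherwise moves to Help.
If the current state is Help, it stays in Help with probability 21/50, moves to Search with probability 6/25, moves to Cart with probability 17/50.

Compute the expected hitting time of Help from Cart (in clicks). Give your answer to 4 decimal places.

2.7039

Let t(s) be the expected number of clicks to first reach Help from state s, with t(Help) = 0. Conditioning on the first click:
t(Cart) = 1 + 0.26·t(Cart) + 0.42·t(Search)
t(Search) = 1 + 0.3·t(Cart) + 0.24·t(Search)
Solving: t(Cart) = 2.7039, t(Search) = 2.3831.
Expected clicks from Cart to Help: 2.7039.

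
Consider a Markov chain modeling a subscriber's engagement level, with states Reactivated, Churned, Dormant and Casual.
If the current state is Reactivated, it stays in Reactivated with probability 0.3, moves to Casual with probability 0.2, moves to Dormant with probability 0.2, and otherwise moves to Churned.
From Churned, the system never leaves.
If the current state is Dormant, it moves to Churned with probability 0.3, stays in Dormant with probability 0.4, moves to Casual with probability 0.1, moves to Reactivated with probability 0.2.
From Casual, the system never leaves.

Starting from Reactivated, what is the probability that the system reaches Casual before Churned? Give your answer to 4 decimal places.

0.3684

Let h(s) be the probability of absorption at Casual starting from transient state s. Then h(Casual) = 1 and h(Churned) = 0. By first-step analysis:
h(Reactivated) = 0.3·h(Reactivated) + 0.3·0 + 0.2·h(Dormant) + 0.2·1
h(Dormant) = 0.2·h(Reactivated) + 0.3·0 + 0.4·h(Dormant) + 0.1·1
Solving: h(Reactivated) = 0.3684, h(Dormant) = 0.2895.
Starting from Reactivated, the probability is 0.3684.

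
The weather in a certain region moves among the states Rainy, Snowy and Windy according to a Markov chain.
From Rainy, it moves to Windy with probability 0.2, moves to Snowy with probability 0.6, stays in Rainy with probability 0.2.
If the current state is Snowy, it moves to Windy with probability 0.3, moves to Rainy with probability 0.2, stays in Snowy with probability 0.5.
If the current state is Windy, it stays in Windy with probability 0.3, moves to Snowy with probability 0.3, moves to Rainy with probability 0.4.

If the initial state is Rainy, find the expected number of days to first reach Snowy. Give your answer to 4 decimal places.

1.8750

Let t(s) be the expected number of days to first reach Snowy from state s, with t(Snowy) = 0. Conditioning on the first day:
t(Rainy) = 1 + 0.2·t(Rainy) + 0.2·t(Windy)
t(Windy) = 1 + 0.4·t(Rainy) + 0.3·t(Windy)
Solving: t(Rainy) = 1.8750, t(Windy) = 2.5000.
Expected days from Rainy to Snowy: 1.8750.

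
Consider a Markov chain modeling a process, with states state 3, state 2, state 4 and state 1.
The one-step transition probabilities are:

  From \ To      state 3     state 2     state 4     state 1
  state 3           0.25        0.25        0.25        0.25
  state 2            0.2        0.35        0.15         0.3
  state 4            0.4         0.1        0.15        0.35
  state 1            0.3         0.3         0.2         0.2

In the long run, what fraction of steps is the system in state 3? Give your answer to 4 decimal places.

Let the stationary distribution be π with π = πP and π_1 + π_2 + π_3 + π_4 = 1.
π_1 = 0.25·π_1 + 0.2·π_2 + 0.4·π_3 + 0.3·π_4
π_2 = 0.25·π_1 + 0.35·π_2 + 0.1·π_3 + 0.3·π_4
π_3 = 0.25·π_1 + 0.15·π_2 + 0.15·π_3 + 0.2·π_4
Solving with the normalization constraint gives π = (0.2791, 0.2608, 0.1913, 0.2687).
So the stationary probability of state 3 is 0.2791.

0.2791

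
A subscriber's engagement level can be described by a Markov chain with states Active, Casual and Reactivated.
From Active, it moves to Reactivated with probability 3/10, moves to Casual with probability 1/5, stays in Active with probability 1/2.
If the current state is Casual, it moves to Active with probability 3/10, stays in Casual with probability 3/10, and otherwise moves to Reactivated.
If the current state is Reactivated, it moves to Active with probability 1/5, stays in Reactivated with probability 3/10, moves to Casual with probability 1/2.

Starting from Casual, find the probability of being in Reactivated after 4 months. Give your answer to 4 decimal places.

Propagate the distribution vector 4 months from Casual.
After 0 months: (0.0000, 1.0000, 0.0000)
After 1 month: (0.3000, 0.3000, 0.4000)
After 2 months: (0.3200, 0.3500, 0.3300)
After 3 months: (0.3310, 0.3340, 0.3350)
After 4 months: (0.3327, 0.3339, 0.3334)
P(in Reactivated after 4 months) = 0.3334

0.3334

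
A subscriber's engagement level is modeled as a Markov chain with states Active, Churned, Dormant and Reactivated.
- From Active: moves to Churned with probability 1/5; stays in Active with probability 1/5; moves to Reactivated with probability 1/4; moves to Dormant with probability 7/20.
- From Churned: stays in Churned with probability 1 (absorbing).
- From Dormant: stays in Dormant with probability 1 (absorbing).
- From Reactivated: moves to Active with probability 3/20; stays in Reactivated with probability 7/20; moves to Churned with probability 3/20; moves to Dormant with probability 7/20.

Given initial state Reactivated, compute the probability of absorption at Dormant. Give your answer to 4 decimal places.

Let h(s) be the probability of absorption at Dormant starting from transient state s. Then h(Dormant) = 1 and h(Churned) = 0. By first-step analysis:
h(Active) = 0.2·h(Active) + 0.2·0 + 0.35·1 + 0.25·h(Reactivated)
h(Reactivated) = 0.15·h(Active) + 0.15·0 + 0.35·1 + 0.35·h(Reactivated)
Solving: h(Active) = 0.6528, h(Reactivated) = 0.6891.
Starting from Reactivated, the probability is 0.6891.

0.6891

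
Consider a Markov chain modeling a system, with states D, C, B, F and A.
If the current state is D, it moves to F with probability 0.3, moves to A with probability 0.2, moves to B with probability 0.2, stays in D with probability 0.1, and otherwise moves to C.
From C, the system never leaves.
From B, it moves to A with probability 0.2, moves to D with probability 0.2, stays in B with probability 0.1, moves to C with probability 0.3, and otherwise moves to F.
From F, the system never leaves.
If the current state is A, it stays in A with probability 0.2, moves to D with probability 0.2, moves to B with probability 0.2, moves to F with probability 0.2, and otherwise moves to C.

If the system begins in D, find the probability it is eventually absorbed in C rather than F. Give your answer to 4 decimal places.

0.4545

Let h(s) be the probability of absorption at C starting from transient state s. Then h(C) = 1 and h(F) = 0. By first-step analysis:
h(D) = 0.1·h(D) + 0.2·1 + 0.2·h(B) + 0.3·0 + 0.2·h(A)
h(B) = 0.2·h(D) + 0.3·1 + 0.1·h(B) + 0.2·0 + 0.2·h(A)
h(A) = 0.2·h(D) + 0.2·1 + 0.2·h(B) + 0.2·0 + 0.2·h(A)
Solving: h(D) = 0.4545, h(B) = 0.5455, h(A) = 0.5000.
Starting from D, the probability is 0.4545.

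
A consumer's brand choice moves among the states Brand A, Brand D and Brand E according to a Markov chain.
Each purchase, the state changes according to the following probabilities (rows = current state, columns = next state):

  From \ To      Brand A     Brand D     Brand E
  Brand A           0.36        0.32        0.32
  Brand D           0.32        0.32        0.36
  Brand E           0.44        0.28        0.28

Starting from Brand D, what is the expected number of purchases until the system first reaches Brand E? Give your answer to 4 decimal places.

Let t(s) be the expected number of purchases to first reach Brand E from state s, with t(Brand E) = 0. Conditioning on the first purchase:
t(Brand A) = 1 + 0.36·t(Brand A) + 0.32·t(Brand D)
t(Brand D) = 1 + 0.32·t(Brand A) + 0.32·t(Brand D)
Solving: t(Brand A) = 3.0048, t(Brand D) = 2.8846.
Expected purchases from Brand D to Brand E: 2.8846.

2.8846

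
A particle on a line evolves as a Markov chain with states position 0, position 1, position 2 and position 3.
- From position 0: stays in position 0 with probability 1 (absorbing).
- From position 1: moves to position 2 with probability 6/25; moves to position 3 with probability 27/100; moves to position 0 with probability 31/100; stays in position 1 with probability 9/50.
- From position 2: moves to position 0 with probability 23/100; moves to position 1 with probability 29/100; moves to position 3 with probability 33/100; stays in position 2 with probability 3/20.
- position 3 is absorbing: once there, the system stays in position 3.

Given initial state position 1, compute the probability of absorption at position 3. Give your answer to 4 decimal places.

Let h(s) be the probability of absorption at position 3 starting from transient state s. Then h(position 3) = 1 and h(position 0) = 0. By first-step analysis:
h(position 1) = 0.31·0 + 0.18·h(position 1) + 0.24·h(position 2) + 0.27·1
h(position 2) = 0.23·0 + 0.29·h(position 1) + 0.15·h(position 2) + 0.33·1
Solving: h(position 1) = 0.4920, h(position 2) = 0.5561.
Starting from position 1, the probability is 0.4920.

0.4920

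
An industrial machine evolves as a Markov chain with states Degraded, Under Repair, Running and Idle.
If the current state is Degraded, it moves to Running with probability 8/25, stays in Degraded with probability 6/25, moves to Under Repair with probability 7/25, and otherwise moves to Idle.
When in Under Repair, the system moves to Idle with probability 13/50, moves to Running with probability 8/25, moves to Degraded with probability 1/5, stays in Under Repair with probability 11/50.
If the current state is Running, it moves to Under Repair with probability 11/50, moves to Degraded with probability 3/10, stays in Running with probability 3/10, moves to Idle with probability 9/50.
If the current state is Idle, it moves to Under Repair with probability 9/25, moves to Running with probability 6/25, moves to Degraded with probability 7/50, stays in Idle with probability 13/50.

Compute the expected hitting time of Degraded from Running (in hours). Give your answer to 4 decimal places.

Let t(s) be the expected number of hours to first reach Degraded from state s, with t(Degraded) = 0. Conditioning on the first hour:
t(Under Repair) = 1 + 0.22·t(Under Repair) + 0.32·t(Running) + 0.26·t(Idle)
t(Running) = 1 + 0.22·t(Under Repair) + 0.3·t(Running) + 0.18·t(Idle)
t(Idle) = 1 + 0.36·t(Under Repair) + 0.24·t(Running) + 0.26·t(Idle)
Solving: t(Under Repair) = 4.6439, t(Running) = 4.1638, t(Idle) = 4.9610.
Expected hours from Running to Degraded: 4.1638.

4.1638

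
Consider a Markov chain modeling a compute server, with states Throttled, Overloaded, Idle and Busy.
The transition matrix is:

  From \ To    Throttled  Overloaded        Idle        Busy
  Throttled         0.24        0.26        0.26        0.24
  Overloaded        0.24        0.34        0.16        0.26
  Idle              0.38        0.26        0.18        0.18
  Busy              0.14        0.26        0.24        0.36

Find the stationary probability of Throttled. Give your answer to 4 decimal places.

0.2429

Let the stationary distribution be π with π = πP and π_1 + π_2 + π_3 + π_4 = 1.
π_1 = 0.24·π_1 + 0.24·π_2 + 0.38·π_3 + 0.14·π_4
π_2 = 0.26·π_1 + 0.34·π_2 + 0.26·π_3 + 0.26·π_4
π_3 = 0.26·π_1 + 0.16·π_2 + 0.18·π_3 + 0.24·π_4
Solving with the normalization constraint gives π = (0.2429, 0.2826, 0.2097, 0.2649).
So the stationary probability of Throttled is 0.2429.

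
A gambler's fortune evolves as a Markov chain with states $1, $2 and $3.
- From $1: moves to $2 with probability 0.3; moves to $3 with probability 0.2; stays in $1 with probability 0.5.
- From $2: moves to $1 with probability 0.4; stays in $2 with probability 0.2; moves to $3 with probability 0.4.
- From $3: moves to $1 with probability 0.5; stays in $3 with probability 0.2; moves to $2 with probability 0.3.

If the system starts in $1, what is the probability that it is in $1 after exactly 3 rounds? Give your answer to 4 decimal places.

Propagate the distribution vector 3 rounds from $1.
After 0 rounds: (1.0000, 0.0000, 0.0000)
After 1 round: (0.5000, 0.3000, 0.2000)
After 2 rounds: (0.4700, 0.2700, 0.2600)
After 3 rounds: (0.4730, 0.2730, 0.2540)
P(in $1 after 3 rounds) = 0.4730

0.4730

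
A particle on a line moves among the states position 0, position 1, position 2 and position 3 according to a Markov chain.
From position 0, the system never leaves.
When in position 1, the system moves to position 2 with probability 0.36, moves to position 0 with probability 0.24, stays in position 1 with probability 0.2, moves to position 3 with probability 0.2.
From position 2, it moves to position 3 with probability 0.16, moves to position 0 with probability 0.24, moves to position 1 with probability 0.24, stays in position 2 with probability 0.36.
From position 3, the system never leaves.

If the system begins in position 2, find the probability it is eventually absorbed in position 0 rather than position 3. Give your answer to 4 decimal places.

0.5865

Let h(s) be the probability of absorption at position 0 starting from transient state s. Then h(position 0) = 1 and h(position 3) = 0. By first-step analysis:
h(position 1) = 0.24·1 + 0.2·h(position 1) + 0.36·h(position 2) + 0.2·0
h(position 2) = 0.24·1 + 0.24·h(position 1) + 0.36·h(position 2) + 0.16·0
Solving: h(position 1) = 0.5639, h(position 2) = 0.5865.
Starting from position 2, the probability is 0.5865.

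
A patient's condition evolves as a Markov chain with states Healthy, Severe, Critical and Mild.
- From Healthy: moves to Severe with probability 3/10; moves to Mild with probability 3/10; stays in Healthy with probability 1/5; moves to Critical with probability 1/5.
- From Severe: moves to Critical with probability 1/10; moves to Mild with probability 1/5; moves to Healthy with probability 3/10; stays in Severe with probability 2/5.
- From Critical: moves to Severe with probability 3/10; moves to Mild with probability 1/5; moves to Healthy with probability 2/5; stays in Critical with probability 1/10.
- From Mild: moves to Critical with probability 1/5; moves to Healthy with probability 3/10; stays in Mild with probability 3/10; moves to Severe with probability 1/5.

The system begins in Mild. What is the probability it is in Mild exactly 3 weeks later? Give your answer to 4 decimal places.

0.2550

Propagate the distribution vector 3 weeks from Mild.
After 0 weeks: (0.0000, 0.0000, 0.0000, 1.0000)
After 1 week: (0.3000, 0.2000, 0.2000, 0.3000)
After 2 weeks: (0.2900, 0.2900, 0.1600, 0.2600)
After 3 weeks: (0.2870, 0.3030, 0.1550, 0.2550)
P(in Mild after 3 weeks) = 0.2550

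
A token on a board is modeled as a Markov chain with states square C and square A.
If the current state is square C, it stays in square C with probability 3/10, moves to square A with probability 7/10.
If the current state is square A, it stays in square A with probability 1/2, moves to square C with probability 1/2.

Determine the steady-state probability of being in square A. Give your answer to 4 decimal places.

0.5833

Let the stationary distribution be π with π = πP and π_1 + π_2 = 1.
π_1 = 0.3·π_1 + 0.5·π_2
Solving with the normalization constraint gives π = (0.4167, 0.5833).
So the stationary probability of square A is 0.5833.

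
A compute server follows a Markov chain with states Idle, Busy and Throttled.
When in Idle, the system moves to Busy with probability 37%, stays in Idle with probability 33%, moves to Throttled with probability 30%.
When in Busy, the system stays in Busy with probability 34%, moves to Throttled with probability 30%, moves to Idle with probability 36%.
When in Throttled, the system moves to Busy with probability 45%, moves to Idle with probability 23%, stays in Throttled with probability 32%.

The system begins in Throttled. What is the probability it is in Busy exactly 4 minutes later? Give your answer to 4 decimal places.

Propagate the distribution vector 4 minutes from Throttled.
After 0 minutes: (0.0000, 0.0000, 1.0000)
After 1 minute: (0.2300, 0.4500, 0.3200)
After 2 minutes: (0.3115, 0.3821, 0.3064)
After 3 minutes: (0.3108, 0.3830, 0.3061)
After 4 minutes: (0.3109, 0.3830, 0.3061)
P(in Busy after 4 minutes) = 0.3830

0.3830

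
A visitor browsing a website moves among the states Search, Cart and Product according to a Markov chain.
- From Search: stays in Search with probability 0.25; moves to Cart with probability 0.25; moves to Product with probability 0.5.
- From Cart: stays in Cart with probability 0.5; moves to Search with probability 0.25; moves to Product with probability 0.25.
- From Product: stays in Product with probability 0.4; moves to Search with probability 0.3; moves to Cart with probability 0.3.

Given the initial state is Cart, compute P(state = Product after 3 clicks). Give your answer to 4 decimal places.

0.3681

Propagate the distribution vector 3 clicks from Cart.
After 0 clicks: (0.0000, 1.0000, 0.0000)
After 1 click: (0.2500, 0.5000, 0.2500)
After 2 clicks: (0.2625, 0.3875, 0.3500)
After 3 clicks: (0.2675, 0.3644, 0.3681)
P(in Product after 3 clicks) = 0.3681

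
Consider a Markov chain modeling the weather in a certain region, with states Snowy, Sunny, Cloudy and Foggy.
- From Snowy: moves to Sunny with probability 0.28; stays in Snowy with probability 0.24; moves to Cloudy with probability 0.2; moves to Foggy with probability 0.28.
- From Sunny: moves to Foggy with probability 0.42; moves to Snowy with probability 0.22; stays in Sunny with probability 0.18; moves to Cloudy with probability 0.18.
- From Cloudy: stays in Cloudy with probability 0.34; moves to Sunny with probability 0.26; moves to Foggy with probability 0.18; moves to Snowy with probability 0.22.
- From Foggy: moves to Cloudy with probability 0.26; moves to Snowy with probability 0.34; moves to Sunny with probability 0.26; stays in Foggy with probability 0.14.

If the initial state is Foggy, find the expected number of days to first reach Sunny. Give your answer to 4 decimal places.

3.7650

Let t(s) be the expected number of days to first reach Sunny from state s, with t(Sunny) = 0. Conditioning on the first day:
t(Snowy) = 1 + 0.24·t(Snowy) + 0.2·t(Cloudy) + 0.28·t(Foggy)
t(Cloudy) = 1 + 0.22·t(Snowy) + 0.34·t(Cloudy) + 0.18·t(Foggy)
t(Foggy) = 1 + 0.34·t(Snowy) + 0.26·t(Cloudy) + 0.14·t(Foggy)
Solving: t(Snowy) = 3.6960, t(Cloudy) = 3.7740, t(Foggy) = 3.7650.
Expected days from Foggy to Sunny: 3.7650.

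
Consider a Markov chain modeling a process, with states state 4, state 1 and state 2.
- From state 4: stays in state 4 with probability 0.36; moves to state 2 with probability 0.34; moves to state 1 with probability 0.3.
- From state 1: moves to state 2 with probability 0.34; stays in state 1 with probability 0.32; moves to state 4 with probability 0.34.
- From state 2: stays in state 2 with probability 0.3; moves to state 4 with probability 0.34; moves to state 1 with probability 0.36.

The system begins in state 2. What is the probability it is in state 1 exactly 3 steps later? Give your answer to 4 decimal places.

0.3262

Propagate the distribution vector 3 steps from state 2.
After 0 steps: (0.0000, 0.0000, 1.0000)
After 1 step: (0.3400, 0.3600, 0.3000)
After 2 steps: (0.3468, 0.3252, 0.3280)
After 3 steps: (0.3469, 0.3262, 0.3269)
P(in state 1 after 3 steps) = 0.3262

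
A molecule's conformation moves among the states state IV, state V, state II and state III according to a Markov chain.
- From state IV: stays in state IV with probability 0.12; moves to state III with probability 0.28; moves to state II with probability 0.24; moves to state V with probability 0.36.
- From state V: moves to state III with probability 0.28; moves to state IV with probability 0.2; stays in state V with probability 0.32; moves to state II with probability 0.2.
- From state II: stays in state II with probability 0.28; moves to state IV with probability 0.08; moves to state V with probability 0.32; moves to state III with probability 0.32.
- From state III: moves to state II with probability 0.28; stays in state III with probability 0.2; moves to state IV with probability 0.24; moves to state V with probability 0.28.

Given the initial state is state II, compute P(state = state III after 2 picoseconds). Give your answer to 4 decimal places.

0.2656

Propagate the distribution vector 2 picoseconds from state II.
After 0 picoseconds: (0.0000, 0.0000, 1.0000, 0.0000)
After 1 picosecond: (0.0800, 0.3200, 0.2800, 0.3200)
After 2 picoseconds: (0.1728, 0.3104, 0.2512, 0.2656)
P(in state III after 2 picoseconds) = 0.2656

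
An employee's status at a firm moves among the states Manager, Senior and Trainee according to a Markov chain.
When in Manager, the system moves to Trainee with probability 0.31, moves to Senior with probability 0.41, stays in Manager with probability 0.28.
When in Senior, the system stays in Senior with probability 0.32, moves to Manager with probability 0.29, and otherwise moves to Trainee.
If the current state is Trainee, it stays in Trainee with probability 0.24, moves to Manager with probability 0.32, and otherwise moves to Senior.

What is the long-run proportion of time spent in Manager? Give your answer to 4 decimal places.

Let the stationary distribution be π with π = πP and π_1 + π_2 + π_3 = 1.
π_1 = 0.28·π_1 + 0.29·π_2 + 0.32·π_3
π_2 = 0.41·π_1 + 0.32·π_2 + 0.44·π_3
Solving with the normalization constraint gives π = (0.2966, 0.3849, 0.3185).
So the stationary probability of Manager is 0.2966.

0.2966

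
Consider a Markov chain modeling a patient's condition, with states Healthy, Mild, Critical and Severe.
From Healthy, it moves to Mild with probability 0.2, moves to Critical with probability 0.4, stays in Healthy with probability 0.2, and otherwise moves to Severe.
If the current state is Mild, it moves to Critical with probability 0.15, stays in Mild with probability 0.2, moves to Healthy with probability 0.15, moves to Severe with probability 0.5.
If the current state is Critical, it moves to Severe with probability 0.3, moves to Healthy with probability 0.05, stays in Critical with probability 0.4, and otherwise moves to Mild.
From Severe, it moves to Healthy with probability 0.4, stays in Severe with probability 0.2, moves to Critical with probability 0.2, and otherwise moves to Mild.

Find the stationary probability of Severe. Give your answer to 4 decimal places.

0.2931

Let the stationary distribution be π with π = πP and π_1 + π_2 + π_3 + π_4 = 1.
π_1 = 0.2·π_1 + 0.15·π_2 + 0.05·π_3 + 0.4·π_4
π_2 = 0.2·π_1 + 0.2·π_2 + 0.25·π_3 + 0.2·π_4
π_3 = 0.4·π_1 + 0.15·π_2 + 0.4·π_3 + 0.2·π_4
Solving with the normalization constraint gives π = (0.2047, 0.2144, 0.2878, 0.2931).
So the stationary probability of Severe is 0.2931.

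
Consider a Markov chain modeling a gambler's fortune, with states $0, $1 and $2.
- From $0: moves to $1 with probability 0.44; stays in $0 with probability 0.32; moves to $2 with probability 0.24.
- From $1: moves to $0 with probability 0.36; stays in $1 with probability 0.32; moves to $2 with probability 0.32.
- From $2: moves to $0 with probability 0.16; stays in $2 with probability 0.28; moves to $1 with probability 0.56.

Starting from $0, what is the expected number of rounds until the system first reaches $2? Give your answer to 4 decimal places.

3.6842

Let t(s) be the expected number of rounds to first reach $2 from state s, with t($2) = 0. Conditioning on the first round:
t($0) = 1 + 0.32·t($0) + 0.44·t($1)
t($1) = 1 + 0.36·t($0) + 0.32·t($1)
Solving: t($0) = 3.6842, t($1) = 3.4211.
Expected rounds from $0 to $2: 3.6842.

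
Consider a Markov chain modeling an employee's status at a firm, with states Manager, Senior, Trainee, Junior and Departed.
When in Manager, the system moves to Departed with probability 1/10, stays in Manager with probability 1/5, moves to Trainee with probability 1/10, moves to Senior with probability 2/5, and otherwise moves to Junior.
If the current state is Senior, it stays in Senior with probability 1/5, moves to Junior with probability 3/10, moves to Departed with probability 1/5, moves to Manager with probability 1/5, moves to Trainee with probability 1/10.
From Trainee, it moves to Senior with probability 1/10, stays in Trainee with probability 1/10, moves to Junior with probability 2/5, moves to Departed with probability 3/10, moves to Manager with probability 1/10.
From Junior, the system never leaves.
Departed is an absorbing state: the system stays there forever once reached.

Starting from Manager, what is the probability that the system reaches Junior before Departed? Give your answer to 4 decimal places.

Let h(s) be the probability of absorption at Junior starting from transient state s. Then h(Junior) = 1 and h(Departed) = 0. By first-step analysis:
h(Manager) = 0.2·h(Manager) + 0.4·h(Senior) + 0.1·h(Trainee) + 0.2·1 + 0.1·0
h(Senior) = 0.2·h(Manager) + 0.2·h(Senior) + 0.1·h(Trainee) + 0.3·1 + 0.2·0
h(Trainee) = 0.1·h(Manager) + 0.1·h(Senior) + 0.1·h(Trainee) + 0.4·1 + 0.3·0
Solving: h(Manager) = 0.6245, h(Senior) = 0.6037, h(Trainee) = 0.5809.
Starting from Manager, the probability is 0.6245.

0.6245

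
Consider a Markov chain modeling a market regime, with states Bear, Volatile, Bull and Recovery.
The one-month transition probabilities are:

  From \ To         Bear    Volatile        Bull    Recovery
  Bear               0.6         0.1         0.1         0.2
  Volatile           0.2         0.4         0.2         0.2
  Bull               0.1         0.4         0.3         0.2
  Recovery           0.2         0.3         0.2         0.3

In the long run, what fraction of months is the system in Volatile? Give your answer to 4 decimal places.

0.2872

Let the stationary distribution be π with π = πP and π_1 + π_2 + π_3 + π_4 = 1.
π_1 = 0.6·π_1 + 0.2·π_2 + 0.1·π_3 + 0.2·π_4
π_2 = 0.1·π_1 + 0.4·π_2 + 0.4·π_3 + 0.3·π_4
π_3 = 0.1·π_1 + 0.2·π_2 + 0.3·π_3 + 0.2·π_4
Solving with the normalization constraint gives π = (0.3019, 0.2872, 0.1887, 0.2222).
So the stationary probability of Volatile is 0.2872.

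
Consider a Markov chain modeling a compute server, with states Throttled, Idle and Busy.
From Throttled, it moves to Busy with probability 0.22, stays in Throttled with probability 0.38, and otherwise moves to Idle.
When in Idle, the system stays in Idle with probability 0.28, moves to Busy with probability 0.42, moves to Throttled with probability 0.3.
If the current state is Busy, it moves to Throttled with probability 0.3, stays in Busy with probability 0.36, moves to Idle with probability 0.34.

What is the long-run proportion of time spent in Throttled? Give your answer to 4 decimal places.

0.3261

Let the stationary distribution be π with π = πP and π_1 + π_2 + π_3 = 1.
π_1 = 0.38·π_1 + 0.3·π_2 + 0.3·π_3
π_2 = 0.4·π_1 + 0.28·π_2 + 0.34·π_3
Solving with the normalization constraint gives π = (0.3261, 0.3392, 0.3347).
So the stationary probability of Throttled is 0.3261.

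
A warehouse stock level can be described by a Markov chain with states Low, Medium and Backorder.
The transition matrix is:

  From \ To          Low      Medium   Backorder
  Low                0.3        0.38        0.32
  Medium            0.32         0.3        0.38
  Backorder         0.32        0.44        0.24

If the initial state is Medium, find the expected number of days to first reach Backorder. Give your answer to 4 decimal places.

2.7687

Let t(s) be the expected number of days to first reach Backorder from state s, with t(Backorder) = 0. Conditioning on the first day:
t(Low) = 1 + 0.3·t(Low) + 0.38·t(Medium)
t(Medium) = 1 + 0.32·t(Low) + 0.3·t(Medium)
Solving: t(Low) = 2.9316, t(Medium) = 2.7687.
Expected days from Medium to Backorder: 2.7687.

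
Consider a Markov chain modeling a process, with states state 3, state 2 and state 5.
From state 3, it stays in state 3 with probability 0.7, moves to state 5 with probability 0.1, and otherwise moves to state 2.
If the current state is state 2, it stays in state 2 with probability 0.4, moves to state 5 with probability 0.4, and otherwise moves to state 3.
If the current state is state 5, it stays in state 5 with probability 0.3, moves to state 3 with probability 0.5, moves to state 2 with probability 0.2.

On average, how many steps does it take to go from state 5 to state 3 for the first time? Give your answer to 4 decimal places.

2.3529

Let t(s) be the expected number of steps to first reach state 3 from state s, with t(state 3) = 0. Conditioning on the first step:
t(state 2) = 1 + 0.4·t(state 2) + 0.4·t(state 5)
t(state 5) = 1 + 0.2·t(state 2) + 0.3·t(state 5)
Solving: t(state 2) = 3.2353, t(state 5) = 2.3529.
Expected steps from state 5 to state 3: 2.3529.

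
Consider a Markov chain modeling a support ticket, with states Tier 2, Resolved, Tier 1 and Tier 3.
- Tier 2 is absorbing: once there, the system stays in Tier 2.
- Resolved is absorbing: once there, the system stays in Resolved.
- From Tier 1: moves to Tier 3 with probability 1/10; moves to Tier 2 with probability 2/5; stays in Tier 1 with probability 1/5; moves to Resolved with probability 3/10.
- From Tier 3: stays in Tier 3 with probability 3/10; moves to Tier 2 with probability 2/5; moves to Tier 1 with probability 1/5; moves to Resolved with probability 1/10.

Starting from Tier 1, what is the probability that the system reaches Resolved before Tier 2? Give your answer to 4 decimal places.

Let h(s) be the probability of absorption at Resolved starting from transient state s. Then h(Resolved) = 1 and h(Tier 2) = 0. By first-step analysis:
h(Tier 1) = 0.4·0 + 0.3·1 + 0.2·h(Tier 1) + 0.1·h(Tier 3)
h(Tier 3) = 0.4·0 + 0.1·1 + 0.2·h(Tier 1) + 0.3·h(Tier 3)
Solving: h(Tier 1) = 0.4074, h(Tier 3) = 0.2593.
Starting from Tier 1, the probability is 0.4074.

0.4074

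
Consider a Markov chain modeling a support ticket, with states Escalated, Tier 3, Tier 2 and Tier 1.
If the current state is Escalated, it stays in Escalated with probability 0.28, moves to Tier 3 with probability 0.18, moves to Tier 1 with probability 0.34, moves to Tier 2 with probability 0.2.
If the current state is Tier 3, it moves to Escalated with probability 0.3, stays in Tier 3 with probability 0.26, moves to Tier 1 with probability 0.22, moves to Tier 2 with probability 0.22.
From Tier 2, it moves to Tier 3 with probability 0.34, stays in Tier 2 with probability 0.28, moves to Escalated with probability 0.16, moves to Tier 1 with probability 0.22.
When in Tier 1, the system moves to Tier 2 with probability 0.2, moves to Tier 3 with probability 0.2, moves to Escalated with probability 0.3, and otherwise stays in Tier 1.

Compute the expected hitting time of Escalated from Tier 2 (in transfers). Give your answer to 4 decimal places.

4.2879

Let t(s) be the expected number of transfers to first reach Escalated from state s, with t(Escalated) = 0. Conditioning on the first transfer:
t(Tier 3) = 1 + 0.26·t(Tier 3) + 0.22·t(Tier 2) + 0.22·t(Tier 1)
t(Tier 2) = 1 + 0.34·t(Tier 3) + 0.28·t(Tier 2) + 0.22·t(Tier 1)
t(Tier 1) = 1 + 0.2·t(Tier 3) + 0.2·t(Tier 2) + 0.3·t(Tier 1)
Solving: t(Tier 3) = 3.7321, t(Tier 2) = 4.2879, t(Tier 1) = 3.7200.
Expected transfers from Tier 2 to Escalated: 4.2879.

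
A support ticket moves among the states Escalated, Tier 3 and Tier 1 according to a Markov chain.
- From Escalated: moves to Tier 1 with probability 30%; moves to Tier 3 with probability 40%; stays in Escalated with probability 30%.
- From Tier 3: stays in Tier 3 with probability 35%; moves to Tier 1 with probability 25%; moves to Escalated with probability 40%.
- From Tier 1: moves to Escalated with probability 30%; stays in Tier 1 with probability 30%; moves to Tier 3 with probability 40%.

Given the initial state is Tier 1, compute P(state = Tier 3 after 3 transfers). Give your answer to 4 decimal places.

Propagate the distribution vector 3 transfers from Tier 1.
After 0 transfers: (0.0000, 0.0000, 1.0000)
After 1 transfer: (0.3000, 0.4000, 0.3000)
After 2 transfers: (0.3400, 0.3800, 0.2800)
After 3 transfers: (0.3380, 0.3810, 0.2810)
P(in Tier 3 after 3 transfers) = 0.3810

0.3810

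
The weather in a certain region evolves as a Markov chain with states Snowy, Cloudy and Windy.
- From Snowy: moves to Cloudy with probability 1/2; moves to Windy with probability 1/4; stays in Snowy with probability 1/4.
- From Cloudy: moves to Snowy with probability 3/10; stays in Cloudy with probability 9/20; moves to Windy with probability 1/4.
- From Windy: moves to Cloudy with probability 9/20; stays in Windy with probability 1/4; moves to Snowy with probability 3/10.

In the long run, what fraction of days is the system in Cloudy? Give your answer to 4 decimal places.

0.4643

Let the stationary distribution be π with π = πP and π_1 + π_2 + π_3 = 1.
π_1 = 0.25·π_1 + 0.3·π_2 + 0.3·π_3
π_2 = 0.5·π_1 + 0.45·π_2 + 0.45·π_3
Solving with the normalization constraint gives π = (0.2857, 0.4643, 0.2500).
So the stationary probability of Cloudy is 0.4643.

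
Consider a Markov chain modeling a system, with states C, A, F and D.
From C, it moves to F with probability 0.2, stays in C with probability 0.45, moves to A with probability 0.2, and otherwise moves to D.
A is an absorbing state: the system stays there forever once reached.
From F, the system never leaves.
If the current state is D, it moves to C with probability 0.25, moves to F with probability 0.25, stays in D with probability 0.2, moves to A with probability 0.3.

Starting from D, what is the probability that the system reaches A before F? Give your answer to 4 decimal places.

0.5342

Let h(s) be the probability of absorption at A starting from transient state s. Then h(A) = 1 and h(F) = 0. By first-step analysis:
h(C) = 0.45·h(C) + 0.2·1 + 0.2·0 + 0.15·h(D)
h(D) = 0.25·h(C) + 0.3·1 + 0.25·0 + 0.2·h(D)
Solving: h(C) = 0.5093, h(D) = 0.5342.
Starting from D, the probability is 0.5342.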